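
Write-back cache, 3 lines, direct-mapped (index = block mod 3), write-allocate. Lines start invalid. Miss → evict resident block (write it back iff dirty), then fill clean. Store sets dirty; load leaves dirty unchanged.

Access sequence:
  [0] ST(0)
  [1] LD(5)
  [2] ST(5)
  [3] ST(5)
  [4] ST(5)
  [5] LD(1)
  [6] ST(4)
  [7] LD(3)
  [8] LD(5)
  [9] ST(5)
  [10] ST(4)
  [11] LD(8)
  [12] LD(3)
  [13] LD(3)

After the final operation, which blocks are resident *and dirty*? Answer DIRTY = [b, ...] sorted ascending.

DIRTY = [4]

0: W B0 → L0 miss [D]
1: R B5 → L2 miss [-]
2: W B5 → L2 hit [D]
3: W B5 → L2 hit [D]
4: W B5 → L2 hit [D]
5: R B1 → L1 miss [-]
6: W B4 → L1 miss [D]
7: R B3 → L0 miss wb→B0 [-]
8: R B5 → L2 hit [D]
9: W B5 → L2 hit [D]
10: W B4 → L1 hit [D]
11: R B8 → L2 miss wb→B5 [-]
12: R B3 → L0 hit [-]
13: R B3 → L0 hit [-]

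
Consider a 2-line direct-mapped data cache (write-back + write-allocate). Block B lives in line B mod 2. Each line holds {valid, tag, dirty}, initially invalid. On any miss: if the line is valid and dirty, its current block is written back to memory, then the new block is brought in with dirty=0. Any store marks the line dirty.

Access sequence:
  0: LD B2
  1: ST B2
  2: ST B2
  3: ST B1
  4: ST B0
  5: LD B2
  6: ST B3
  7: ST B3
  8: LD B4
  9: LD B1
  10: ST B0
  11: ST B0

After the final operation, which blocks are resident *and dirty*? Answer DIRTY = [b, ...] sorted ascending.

  0 | R B2 → L0 miss [-]
  1 | W B2 → L0 hit [D]
  2 | W B2 → L0 hit [D]
  3 | W B1 → L1 miss [D]
  4 | W B0 → L0 miss wb→B2 [D]
  5 | R B2 → L0 miss wb→B0 [-]
  6 | W B3 → L1 miss wb→B1 [D]
  7 | W B3 → L1 hit [D]
  8 | R B4 → L0 miss [-]
  9 | R B1 → L1 miss wb→B3 [-]
  10 | W B0 → L0 miss [D]
  11 | W B0 → L0 hit [D]

DIRTY = [0]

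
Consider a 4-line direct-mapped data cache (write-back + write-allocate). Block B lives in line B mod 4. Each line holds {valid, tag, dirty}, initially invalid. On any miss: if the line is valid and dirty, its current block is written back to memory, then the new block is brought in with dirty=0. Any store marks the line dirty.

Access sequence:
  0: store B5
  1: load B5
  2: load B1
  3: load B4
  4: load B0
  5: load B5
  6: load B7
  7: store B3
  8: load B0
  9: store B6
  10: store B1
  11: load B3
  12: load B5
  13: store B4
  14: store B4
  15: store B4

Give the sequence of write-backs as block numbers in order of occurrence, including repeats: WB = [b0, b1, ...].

WB = [5, 1]

0: W B5 -> L1 miss  d=D]
1: R B5 -> L1 hit  d=D]
2: R B1 -> L1 miss wb->B5  d=-]
3: R B4 -> L0 miss  d=-]
4: R B0 -> L0 miss  d=-]
5: R B5 -> L1 miss  d=-]
6: R B7 -> L3 miss  d=-]
7: W B3 -> L3 miss  d=D]
8: R B0 -> L0 hit  d=-]
9: W B6 -> L2 miss  d=D]
10: W B1 -> L1 miss  d=D]
11: R B3 -> L3 hit  d=D]
12: R B5 -> L1 miss wb->B1  d=-]
13: W B4 -> L0 miss  d=D]
14: W B4 -> L0 hit  d=D]
15: W B4 -> L0 hit  d=D]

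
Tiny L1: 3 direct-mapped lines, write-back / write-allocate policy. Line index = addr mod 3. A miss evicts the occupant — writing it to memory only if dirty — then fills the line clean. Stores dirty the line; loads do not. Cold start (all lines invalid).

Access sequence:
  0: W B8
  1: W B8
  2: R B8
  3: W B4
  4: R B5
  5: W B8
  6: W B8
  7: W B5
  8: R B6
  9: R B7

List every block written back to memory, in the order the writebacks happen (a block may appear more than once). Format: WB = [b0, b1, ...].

WB = [8, 8, 4]

  0 | W B8 → L2 miss [D]
  1 | W B8 → L2 hit [D]
  2 | R B8 → L2 hit [D]
  3 | W B4 → L1 miss [D]
  4 | R B5 → L2 miss wb→B8 [-]
  5 | W B8 → L2 miss [D]
  6 | W B8 → L2 hit [D]
  7 | W B5 → L2 miss wb→B8 [D]
  8 | R B6 → L0 miss [-]
  9 | R B7 → L1 miss wb→B4 [-]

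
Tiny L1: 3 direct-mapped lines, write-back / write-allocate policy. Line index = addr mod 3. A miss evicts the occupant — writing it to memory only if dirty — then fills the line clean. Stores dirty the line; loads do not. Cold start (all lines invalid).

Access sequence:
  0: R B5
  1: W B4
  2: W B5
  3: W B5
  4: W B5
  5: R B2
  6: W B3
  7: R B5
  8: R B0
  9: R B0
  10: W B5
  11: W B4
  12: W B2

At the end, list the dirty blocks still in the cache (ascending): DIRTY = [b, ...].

DIRTY = [2, 4]

0: R B5 → L2 miss [-]
1: W B4 → L1 miss [D]
2: W B5 → L2 hit [D]
3: W B5 → L2 hit [D]
4: W B5 → L2 hit [D]
5: R B2 → L2 miss wb→B5 [-]
6: W B3 → L0 miss [D]
7: R B5 → L2 miss [-]
8: R B0 → L0 miss wb→B3 [-]
9: R B0 → L0 hit [-]
10: W B5 → L2 hit [D]
11: W B4 → L1 hit [D]
12: W B2 → L2 miss wb→B5 [D]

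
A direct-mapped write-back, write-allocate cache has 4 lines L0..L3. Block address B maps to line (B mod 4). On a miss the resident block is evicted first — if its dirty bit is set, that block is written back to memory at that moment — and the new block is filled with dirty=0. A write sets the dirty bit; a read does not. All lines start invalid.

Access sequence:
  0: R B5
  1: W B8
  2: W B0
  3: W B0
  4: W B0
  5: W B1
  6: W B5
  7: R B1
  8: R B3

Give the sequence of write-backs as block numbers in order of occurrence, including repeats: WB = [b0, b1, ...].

0: R B5 -> L1 miss  d=-]
1: W B8 -> L0 miss  d=D]
2: W B0 -> L0 miss wb->B8  d=D]
3: W B0 -> L0 hit  d=D]
4: W B0 -> L0 hit  d=D]
5: W B1 -> L1 miss  d=D]
6: W B5 -> L1 miss wb->B1  d=D]
7: R B1 -> L1 miss wb->B5  d=-]
8: R B3 -> L3 miss  d=-]

WB = [8, 1, 5]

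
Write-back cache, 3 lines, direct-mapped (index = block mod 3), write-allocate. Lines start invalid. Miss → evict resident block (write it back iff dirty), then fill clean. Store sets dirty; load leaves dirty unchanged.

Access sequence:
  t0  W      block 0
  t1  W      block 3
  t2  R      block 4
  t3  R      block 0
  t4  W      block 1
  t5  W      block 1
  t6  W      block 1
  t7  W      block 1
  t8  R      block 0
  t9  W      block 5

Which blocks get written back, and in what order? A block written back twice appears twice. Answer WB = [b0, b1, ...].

  0 | W B0 → L0 miss [D]
  1 | W B3 → L0 miss wb→B0 [D]
  2 | R B4 → L1 miss [-]
  3 | R B0 → L0 miss wb→B3 [-]
  4 | W B1 → L1 miss [D]
  5 | W B1 → L1 hit [D]
  6 | W B1 → L1 hit [D]
  7 | W B1 → L1 hit [D]
  8 | R B0 → L0 hit [-]
  9 | W B5 → L2 miss [D]

WB = [0, 3]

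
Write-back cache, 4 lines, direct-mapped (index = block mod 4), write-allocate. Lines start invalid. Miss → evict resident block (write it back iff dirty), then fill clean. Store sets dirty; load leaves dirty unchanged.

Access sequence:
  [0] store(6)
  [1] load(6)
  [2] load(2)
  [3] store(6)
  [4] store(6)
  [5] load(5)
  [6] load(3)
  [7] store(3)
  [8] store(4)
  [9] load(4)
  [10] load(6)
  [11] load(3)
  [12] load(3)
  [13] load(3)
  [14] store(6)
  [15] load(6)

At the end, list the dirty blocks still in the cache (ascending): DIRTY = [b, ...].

DIRTY = [3, 4, 6]

0: W B6 -> L2 miss  d=D]
1: R B6 -> L2 hit  d=D]
2: R B2 -> L2 miss wb->B6  d=-]
3: W B6 -> L2 miss  d=D]
4: W B6 -> L2 hit  d=D]
5: R B5 -> L1 miss  d=-]
6: R B3 -> L3 miss  d=-]
7: W B3 -> L3 hit  d=D]
8: W B4 -> L0 miss  d=D]
9: R B4 -> L0 hit  d=D]
10: R B6 -> L2 hit  d=D]
11: R B3 -> L3 hit  d=D]
12: R B3 -> L3 hit  d=D]
13: R B3 -> L3 hit  d=D]
14: W B6 -> L2 hit  d=D]
15: R B6 -> L2 hit  d=D]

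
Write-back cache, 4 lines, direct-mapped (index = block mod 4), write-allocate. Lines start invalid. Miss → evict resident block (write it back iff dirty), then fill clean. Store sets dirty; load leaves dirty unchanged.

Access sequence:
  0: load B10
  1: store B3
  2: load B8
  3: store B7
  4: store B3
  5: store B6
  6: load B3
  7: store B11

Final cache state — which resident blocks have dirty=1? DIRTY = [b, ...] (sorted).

DIRTY = [6, 11]

0: R B10 -> L2 miss  d=-]
1: W B3 -> L3 miss  d=D]
2: R B8 -> L0 miss  d=-]
3: W B7 -> L3 miss wb->B3  d=D]
4: W B3 -> L3 miss wb->B7  d=D]
5: W B6 -> L2 miss  d=D]
6: R B3 -> L3 hit  d=D]
7: W B11 -> L3 miss wb->B3  d=D]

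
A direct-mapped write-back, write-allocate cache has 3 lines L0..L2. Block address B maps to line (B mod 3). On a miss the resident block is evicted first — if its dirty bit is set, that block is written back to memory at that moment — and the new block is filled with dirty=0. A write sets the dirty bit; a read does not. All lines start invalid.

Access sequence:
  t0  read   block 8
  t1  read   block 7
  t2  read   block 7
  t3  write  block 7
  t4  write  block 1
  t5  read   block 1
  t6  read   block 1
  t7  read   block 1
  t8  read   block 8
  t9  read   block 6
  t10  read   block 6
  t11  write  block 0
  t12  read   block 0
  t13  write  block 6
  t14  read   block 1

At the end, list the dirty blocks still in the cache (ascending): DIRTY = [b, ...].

0: R B8 → L2 miss [-]
1: R B7 → L1 miss [-]
2: R B7 → L1 hit [-]
3: W B7 → L1 hit [D]
4: W B1 → L1 miss wb→B7 [D]
5: R B1 → L1 hit [D]
6: R B1 → L1 hit [D]
7: R B1 → L1 hit [D]
8: R B8 → L2 hit [-]
9: R B6 → L0 miss [-]
10: R B6 → L0 hit [-]
11: W B0 → L0 miss [D]
12: R B0 → L0 hit [D]
13: W B6 → L0 miss wb→B0 [D]
14: R B1 → L1 hit [D]

DIRTY = [1, 6]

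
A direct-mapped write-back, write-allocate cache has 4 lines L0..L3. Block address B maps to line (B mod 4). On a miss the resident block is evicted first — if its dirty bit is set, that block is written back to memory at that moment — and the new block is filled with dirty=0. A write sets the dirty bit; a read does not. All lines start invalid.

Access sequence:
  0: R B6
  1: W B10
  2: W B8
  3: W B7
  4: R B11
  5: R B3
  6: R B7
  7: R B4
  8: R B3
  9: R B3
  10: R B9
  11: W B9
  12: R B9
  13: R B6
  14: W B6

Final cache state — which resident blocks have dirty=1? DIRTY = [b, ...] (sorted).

DIRTY = [6, 9]

0: R B6 -> L2 miss  d=-]
1: W B10 -> L2 miss  d=D]
2: W B8 -> L0 miss  d=D]
3: W B7 -> L3 miss  d=D]
4: R B11 -> L3 miss wb->B7  d=-]
5: R B3 -> L3 miss  d=-]
6: R B7 -> L3 miss  d=-]
7: R B4 -> L0 miss wb->B8  d=-]
8: R B3 -> L3 miss  d=-]
9: R B3 -> L3 hit  d=-]
10: R B9 -> L1 miss  d=-]
11: W B9 -> L1 hit  d=D]
12: R B9 -> L1 hit  d=D]
13: R B6 -> L2 miss wb->B10  d=-]
14: W B6 -> L2 hit  d=D]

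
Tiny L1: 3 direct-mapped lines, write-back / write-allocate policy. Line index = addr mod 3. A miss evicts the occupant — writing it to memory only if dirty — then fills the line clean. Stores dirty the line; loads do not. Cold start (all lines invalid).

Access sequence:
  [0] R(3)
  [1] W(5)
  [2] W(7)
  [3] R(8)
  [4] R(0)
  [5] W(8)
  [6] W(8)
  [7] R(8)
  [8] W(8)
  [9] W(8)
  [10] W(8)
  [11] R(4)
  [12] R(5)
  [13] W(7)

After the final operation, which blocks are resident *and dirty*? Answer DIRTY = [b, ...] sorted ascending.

0: R B3 → L0 miss [-]
1: W B5 → L2 miss [D]
2: W B7 → L1 miss [D]
3: R B8 → L2 miss wb→B5 [-]
4: R B0 → L0 miss [-]
5: W B8 → L2 hit [D]
6: W B8 → L2 hit [D]
7: R B8 → L2 hit [D]
8: W B8 → L2 hit [D]
9: W B8 → L2 hit [D]
10: W B8 → L2 hit [D]
11: R B4 → L1 miss wb→B7 [-]
12: R B5 → L2 miss wb→B8 [-]
13: W B7 → L1 miss [D]

DIRTY = [7]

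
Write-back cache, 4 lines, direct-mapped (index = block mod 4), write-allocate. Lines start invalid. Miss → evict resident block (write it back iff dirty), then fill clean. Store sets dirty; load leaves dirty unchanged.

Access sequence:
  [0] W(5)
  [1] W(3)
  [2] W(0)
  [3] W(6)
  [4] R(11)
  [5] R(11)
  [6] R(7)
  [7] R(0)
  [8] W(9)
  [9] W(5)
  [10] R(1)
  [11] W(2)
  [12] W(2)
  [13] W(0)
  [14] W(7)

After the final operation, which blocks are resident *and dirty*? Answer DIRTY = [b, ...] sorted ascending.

0: W B5 -> L1 miss  d=D]
1: W B3 -> L3 miss  d=D]
2: W B0 -> L0 miss  d=D]
3: W B6 -> L2 miss  d=D]
4: R B11 -> L3 miss wb->B3  d=-]
5: R B11 -> L3 hit  d=-]
6: R B7 -> L3 miss  d=-]
7: R B0 -> L0 hit  d=D]
8: W B9 -> L1 miss wb->B5  d=D]
9: W B5 -> L1 miss wb->B9  d=D]
10: R B1 -> L1 miss wb->B5  d=-]
11: W B2 -> L2 miss wb->B6  d=D]
12: W B2 -> L2 hit  d=D]
13: W B0 -> L0 hit  d=D]
14: W B7 -> L3 hit  d=D]

DIRTY = [0, 2, 7]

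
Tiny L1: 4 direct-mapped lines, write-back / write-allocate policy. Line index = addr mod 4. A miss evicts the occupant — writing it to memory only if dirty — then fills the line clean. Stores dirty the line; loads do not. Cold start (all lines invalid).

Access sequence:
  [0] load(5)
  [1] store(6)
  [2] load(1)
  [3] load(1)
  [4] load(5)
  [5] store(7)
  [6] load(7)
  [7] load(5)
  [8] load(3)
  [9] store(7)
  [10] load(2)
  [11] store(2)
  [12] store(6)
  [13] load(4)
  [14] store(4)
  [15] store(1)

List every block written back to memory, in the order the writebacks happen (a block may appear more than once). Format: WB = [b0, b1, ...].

WB = [7, 6, 2]

0: R B5 → L1 miss [-]
1: W B6 → L2 miss [D]
2: R B1 → L1 miss [-]
3: R B1 → L1 hit [-]
4: R B5 → L1 miss [-]
5: W B7 → L3 miss [D]
6: R B7 → L3 hit [D]
7: R B5 → L1 hit [-]
8: R B3 → L3 miss wb→B7 [-]
9: W B7 → L3 miss [D]
10: R B2 → L2 miss wb→B6 [-]
11: W B2 → L2 hit [D]
12: W B6 → L2 miss wb→B2 [D]
13: R B4 → L0 miss [-]
14: W B4 → L0 hit [D]
15: W B1 → L1 miss [D]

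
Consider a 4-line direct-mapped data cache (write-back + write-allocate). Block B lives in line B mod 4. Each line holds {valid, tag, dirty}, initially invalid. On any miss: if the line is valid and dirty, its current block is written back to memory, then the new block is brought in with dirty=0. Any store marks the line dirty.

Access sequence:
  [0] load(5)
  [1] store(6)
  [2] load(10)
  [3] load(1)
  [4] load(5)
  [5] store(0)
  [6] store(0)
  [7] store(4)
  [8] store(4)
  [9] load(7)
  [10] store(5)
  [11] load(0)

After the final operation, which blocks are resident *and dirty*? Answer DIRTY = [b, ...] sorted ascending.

  0 | R B5 → L1 miss [-]
  1 | W B6 → L2 miss [D]
  2 | R B10 → L2 miss wb→B6 [-]
  3 | R B1 → L1 miss [-]
  4 | R B5 → L1 miss [-]
  5 | W B0 → L0 miss [D]
  6 | W B0 → L0 hit [D]
  7 | W B4 → L0 miss wb→B0 [D]
  8 | W B4 → L0 hit [D]
  9 | R B7 → L3 miss [-]
  10 | W B5 → L1 hit [D]
  11 | R B0 → L0 miss wb→B4 [-]

DIRTY = [5]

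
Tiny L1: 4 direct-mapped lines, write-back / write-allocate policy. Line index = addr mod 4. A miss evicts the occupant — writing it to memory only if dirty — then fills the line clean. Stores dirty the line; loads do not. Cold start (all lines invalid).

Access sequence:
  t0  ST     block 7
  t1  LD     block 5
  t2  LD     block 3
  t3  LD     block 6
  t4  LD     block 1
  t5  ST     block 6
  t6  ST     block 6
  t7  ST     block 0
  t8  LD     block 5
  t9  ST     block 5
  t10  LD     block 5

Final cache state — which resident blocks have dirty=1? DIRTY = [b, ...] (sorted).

0: W B7 → L3 miss [D]
1: R B5 → L1 miss [-]
2: R B3 → L3 miss wb→B7 [-]
3: R B6 → L2 miss [-]
4: R B1 → L1 miss [-]
5: W B6 → L2 hit [D]
6: W B6 → L2 hit [D]
7: W B0 → L0 miss [D]
8: R B5 → L1 miss [-]
9: W B5 → L1 hit [D]
10: R B5 → L1 hit [D]

DIRTY = [0, 5, 6]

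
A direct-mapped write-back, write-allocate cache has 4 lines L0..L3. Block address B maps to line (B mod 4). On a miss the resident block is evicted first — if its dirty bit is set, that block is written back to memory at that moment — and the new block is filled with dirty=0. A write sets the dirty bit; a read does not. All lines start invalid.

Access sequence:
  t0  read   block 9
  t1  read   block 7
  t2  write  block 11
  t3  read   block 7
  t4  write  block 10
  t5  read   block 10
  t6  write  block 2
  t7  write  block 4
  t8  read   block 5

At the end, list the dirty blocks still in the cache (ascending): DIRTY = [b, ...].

0: R B9 -> L1 miss  d=-]
1: R B7 -> L3 miss  d=-]
2: W B11 -> L3 miss  d=D]
3: R B7 -> L3 miss wb->B11  d=-]
4: W B10 -> L2 miss  d=D]
5: R B10 -> L2 hit  d=D]
6: W B2 -> L2 miss wb->B10  d=D]
7: W B4 -> L0 miss  d=D]
8: R B5 -> L1 miss  d=-]

DIRTY = [2, 4]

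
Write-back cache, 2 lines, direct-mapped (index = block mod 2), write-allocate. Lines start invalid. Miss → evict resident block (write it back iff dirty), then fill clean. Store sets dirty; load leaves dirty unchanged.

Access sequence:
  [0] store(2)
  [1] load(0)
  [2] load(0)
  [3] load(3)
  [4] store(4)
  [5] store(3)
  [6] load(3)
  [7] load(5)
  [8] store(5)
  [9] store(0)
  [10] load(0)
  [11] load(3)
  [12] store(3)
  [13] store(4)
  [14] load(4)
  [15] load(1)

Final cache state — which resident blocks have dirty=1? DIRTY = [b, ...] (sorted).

DIRTY = [4]

  0 | W B2 → L0 miss [D]
  1 | R B0 → L0 miss wb→B2 [-]
  2 | R B0 → L0 hit [-]
  3 | R B3 → L1 miss [-]
  4 | W B4 → L0 miss [D]
  5 | W B3 → L1 hit [D]
  6 | R B3 → L1 hit [D]
  7 | R B5 → L1 miss wb→B3 [-]
  8 | W B5 → L1 hit [D]
  9 | W B0 → L0 miss wb→B4 [D]
  10 | R B0 → L0 hit [D]
  11 | R B3 → L1 miss wb→B5 [-]
  12 | W B3 → L1 hit [D]
  13 | W B4 → L0 miss wb→B0 [D]
  14 | R B4 → L0 hit [D]
  15 | R B1 → L1 miss wb→B3 [-]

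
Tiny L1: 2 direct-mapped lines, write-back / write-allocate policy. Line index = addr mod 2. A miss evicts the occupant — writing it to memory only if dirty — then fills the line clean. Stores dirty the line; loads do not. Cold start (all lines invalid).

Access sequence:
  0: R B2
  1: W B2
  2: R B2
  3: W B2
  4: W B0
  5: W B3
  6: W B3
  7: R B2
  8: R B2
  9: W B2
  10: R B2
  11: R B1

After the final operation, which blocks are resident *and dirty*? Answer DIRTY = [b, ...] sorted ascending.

0: R B2 → L0 miss [-]
1: W B2 → L0 hit [D]
2: R B2 → L0 hit [D]
3: W B2 → L0 hit [D]
4: W B0 → L0 miss wb→B2 [D]
5: W B3 → L1 miss [D]
6: W B3 → L1 hit [D]
7: R B2 → L0 miss wb→B0 [-]
8: R B2 → L0 hit [-]
9: W B2 → L0 hit [D]
10: R B2 → L0 hit [D]
11: R B1 → L1 miss wb→B3 [-]

DIRTY = [2]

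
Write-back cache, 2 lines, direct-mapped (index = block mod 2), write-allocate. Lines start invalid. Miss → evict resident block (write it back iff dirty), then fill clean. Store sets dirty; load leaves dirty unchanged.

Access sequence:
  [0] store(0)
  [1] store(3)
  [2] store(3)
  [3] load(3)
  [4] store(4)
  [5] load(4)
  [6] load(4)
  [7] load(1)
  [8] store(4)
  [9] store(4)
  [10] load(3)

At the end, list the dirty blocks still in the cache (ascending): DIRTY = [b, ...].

DIRTY = [4]

  0 | W B0 → L0 miss [D]
  1 | W B3 → L1 miss [D]
  2 | W B3 → L1 hit [D]
  3 | R B3 → L1 hit [D]
  4 | W B4 → L0 miss wb→B0 [D]
  5 | R B4 → L0 hit [D]
  6 | R B4 → L0 hit [D]
  7 | R B1 → L1 miss wb→B3 [-]
  8 | W B4 → L0 hit [D]
  9 | W B4 → L0 hit [D]
  10 | R B3 → L1 miss [-]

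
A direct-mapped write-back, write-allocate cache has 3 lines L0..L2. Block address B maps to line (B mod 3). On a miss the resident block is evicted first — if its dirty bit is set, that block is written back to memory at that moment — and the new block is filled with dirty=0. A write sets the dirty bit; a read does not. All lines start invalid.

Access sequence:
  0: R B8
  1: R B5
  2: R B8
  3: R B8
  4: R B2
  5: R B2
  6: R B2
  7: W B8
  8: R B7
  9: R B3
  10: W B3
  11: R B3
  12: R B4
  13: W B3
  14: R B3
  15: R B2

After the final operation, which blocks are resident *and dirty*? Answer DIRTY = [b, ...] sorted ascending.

  0 | R B8 → L2 miss [-]
  1 | R B5 → L2 miss [-]
  2 | R B8 → L2 miss [-]
  3 | R B8 → L2 hit [-]
  4 | R B2 → L2 miss [-]
  5 | R B2 → L2 hit [-]
  6 | R B2 → L2 hit [-]
  7 | W B8 → L2 miss [D]
  8 | R B7 → L1 miss [-]
  9 | R B3 → L0 miss [-]
  10 | W B3 → L0 hit [D]
  11 | R B3 → L0 hit [D]
  12 | R B4 → L1 miss [-]
  13 | W B3 → L0 hit [D]
  14 | R B3 → L0 hit [D]
  15 | R B2 → L2 miss wb→B8 [-]

DIRTY = [3]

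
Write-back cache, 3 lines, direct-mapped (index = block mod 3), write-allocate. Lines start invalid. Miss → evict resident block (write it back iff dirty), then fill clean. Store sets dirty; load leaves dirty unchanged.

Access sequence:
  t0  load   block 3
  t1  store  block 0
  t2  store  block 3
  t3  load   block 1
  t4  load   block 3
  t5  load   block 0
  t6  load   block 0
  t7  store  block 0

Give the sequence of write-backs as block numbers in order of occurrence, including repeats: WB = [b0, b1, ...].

0: R B3 -> L0 miss  d=-]
1: W B0 -> L0 miss  d=D]
2: W B3 -> L0 miss wb->B0  d=D]
3: R B1 -> L1 miss  d=-]
4: R B3 -> L0 hit  d=D]
5: R B0 -> L0 miss wb->B3  d=-]
6: R B0 -> L0 hit  d=-]
7: W B0 -> L0 hit  d=D]

WB = [0, 3]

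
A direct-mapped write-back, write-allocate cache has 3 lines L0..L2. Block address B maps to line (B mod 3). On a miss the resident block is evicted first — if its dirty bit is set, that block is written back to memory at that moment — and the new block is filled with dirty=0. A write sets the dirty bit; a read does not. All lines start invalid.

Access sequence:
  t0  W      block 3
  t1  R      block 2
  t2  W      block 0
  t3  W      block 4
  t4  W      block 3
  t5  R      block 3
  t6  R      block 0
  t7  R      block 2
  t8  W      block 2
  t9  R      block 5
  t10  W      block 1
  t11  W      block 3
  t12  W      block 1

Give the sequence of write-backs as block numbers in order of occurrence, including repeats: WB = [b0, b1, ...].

WB = [3, 0, 3, 2, 4]

0: W B3 → L0 miss [D]
1: R B2 → L2 miss [-]
2: W B0 → L0 miss wb→B3 [D]
3: W B4 → L1 miss [D]
4: W B3 → L0 miss wb→B0 [D]
5: R B3 → L0 hit [D]
6: R B0 → L0 miss wb→B3 [-]
7: R B2 → L2 hit [-]
8: W B2 → L2 hit [D]
9: R B5 → L2 miss wb→B2 [-]
10: W B1 → L1 miss wb→B4 [D]
11: W B3 → L0 miss [D]
12: W B1 → L1 hit [D]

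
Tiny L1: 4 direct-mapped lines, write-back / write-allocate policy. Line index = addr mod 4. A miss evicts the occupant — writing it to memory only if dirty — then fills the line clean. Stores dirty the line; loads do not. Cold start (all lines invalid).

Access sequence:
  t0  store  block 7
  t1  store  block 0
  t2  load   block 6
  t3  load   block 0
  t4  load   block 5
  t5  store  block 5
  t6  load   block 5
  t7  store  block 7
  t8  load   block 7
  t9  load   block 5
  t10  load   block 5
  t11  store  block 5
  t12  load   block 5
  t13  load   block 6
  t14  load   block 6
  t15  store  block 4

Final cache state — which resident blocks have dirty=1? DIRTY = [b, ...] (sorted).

0: W B7 → L3 miss [D]
1: W B0 → L0 miss [D]
2: R B6 → L2 miss [-]
3: R B0 → L0 hit [D]
4: R B5 → L1 miss [-]
5: W B5 → L1 hit [D]
6: R B5 → L1 hit [D]
7: W B7 → L3 hit [D]
8: R B7 → L3 hit [D]
9: R B5 → L1 hit [D]
10: R B5 → L1 hit [D]
11: W B5 → L1 hit [D]
12: R B5 → L1 hit [D]
13: R B6 → L2 hit [-]
14: R B6 → L2 hit [-]
15: W B4 → L0 miss wb→B0 [D]

DIRTY = [4, 5, 7]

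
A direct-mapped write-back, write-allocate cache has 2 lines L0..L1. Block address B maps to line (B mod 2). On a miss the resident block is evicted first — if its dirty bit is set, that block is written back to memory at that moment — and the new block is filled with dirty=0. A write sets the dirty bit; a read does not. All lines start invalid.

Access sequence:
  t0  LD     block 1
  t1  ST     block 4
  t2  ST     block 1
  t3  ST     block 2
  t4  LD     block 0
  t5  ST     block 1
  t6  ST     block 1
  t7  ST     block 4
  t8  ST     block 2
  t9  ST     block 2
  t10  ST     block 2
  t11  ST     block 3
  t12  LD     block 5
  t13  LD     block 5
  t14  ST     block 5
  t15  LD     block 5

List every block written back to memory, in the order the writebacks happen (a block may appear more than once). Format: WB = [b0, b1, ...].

WB = [4, 2, 4, 1, 3]

0: R B1 -> L1 miss  d=-]
1: W B4 -> L0 miss  d=D]
2: W B1 -> L1 hit  d=D]
3: W B2 -> L0 miss wb->B4  d=D]
4: R B0 -> L0 miss wb->B2  d=-]
5: W B1 -> L1 hit  d=D]
6: W B1 -> L1 hit  d=D]
7: W B4 -> L0 miss  d=D]
8: W B2 -> L0 miss wb->B4  d=D]
9: W B2 -> L0 hit  d=D]
10: W B2 -> L0 hit  d=D]
11: W B3 -> L1 miss wb->B1  d=D]
12: R B5 -> L1 miss wb->B3  d=-]
13: R B5 -> L1 hit  d=-]
14: W B5 -> L1 hit  d=D]
15: R B5 -> L1 hit  d=D]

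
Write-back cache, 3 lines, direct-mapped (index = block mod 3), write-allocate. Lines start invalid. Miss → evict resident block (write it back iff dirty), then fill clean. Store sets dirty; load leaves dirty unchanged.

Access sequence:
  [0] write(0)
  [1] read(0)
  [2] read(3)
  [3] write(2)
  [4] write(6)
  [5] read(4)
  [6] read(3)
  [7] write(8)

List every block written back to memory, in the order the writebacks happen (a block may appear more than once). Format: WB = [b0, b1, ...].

WB = [0, 6, 2]

0: W B0 → L0 miss [D]
1: R B0 → L0 hit [D]
2: R B3 → L0 miss wb→B0 [-]
3: W B2 → L2 miss [D]
4: W B6 → L0 miss [D]
5: R B4 → L1 miss [-]
6: R B3 → L0 miss wb→B6 [-]
7: W B8 → L2 miss wb→B2 [D]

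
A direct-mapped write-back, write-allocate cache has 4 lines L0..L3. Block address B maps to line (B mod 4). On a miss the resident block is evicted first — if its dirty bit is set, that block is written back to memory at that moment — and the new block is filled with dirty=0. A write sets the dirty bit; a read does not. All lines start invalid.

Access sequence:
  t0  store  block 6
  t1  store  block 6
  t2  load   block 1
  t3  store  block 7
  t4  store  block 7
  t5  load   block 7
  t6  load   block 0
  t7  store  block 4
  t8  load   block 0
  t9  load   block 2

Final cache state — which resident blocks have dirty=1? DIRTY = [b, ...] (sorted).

0: W B6 -> L2 miss  d=D]
1: W B6 -> L2 hit  d=D]
2: R B1 -> L1 miss  d=-]
3: W B7 -> L3 miss  d=D]
4: W B7 -> L3 hit  d=D]
5: R B7 -> L3 hit  d=D]
6: R B0 -> L0 miss  d=-]
7: W B4 -> L0 miss  d=D]
8: R B0 -> L0 miss wb->B4  d=-]
9: R B2 -> L2 miss wb->B6  d=-]

DIRTY = [7]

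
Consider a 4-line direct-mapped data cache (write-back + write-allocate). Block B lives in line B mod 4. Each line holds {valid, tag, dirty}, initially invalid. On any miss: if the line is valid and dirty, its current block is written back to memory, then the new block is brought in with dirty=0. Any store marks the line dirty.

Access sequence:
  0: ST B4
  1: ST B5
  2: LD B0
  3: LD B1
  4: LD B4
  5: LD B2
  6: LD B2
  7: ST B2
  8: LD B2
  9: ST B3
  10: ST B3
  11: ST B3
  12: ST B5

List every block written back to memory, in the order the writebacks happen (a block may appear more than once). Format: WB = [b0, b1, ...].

WB = [4, 5]

  0 | W B4 → L0 miss [D]
  1 | W B5 → L1 miss [D]
  2 | R B0 → L0 miss wb→B4 [-]
  3 | R B1 → L1 miss wb→B5 [-]
  4 | R B4 → L0 miss [-]
  5 | R B2 → L2 miss [-]
  6 | R B2 → L2 hit [-]
  7 | W B2 → L2 hit [D]
  8 | R B2 → L2 hit [D]
  9 | W B3 → L3 miss [D]
  10 | W B3 → L3 hit [D]
  11 | W B3 → L3 hit [D]
  12 | W B5 → L1 miss [D]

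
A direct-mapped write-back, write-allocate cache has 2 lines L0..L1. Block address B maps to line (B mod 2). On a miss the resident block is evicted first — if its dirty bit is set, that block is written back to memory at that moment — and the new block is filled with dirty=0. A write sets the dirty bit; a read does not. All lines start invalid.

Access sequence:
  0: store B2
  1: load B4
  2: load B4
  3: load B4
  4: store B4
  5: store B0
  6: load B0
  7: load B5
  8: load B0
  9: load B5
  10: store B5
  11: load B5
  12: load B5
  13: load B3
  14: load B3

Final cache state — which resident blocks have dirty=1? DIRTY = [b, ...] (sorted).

DIRTY = [0]

0: W B2 → L0 miss [D]
1: R B4 → L0 miss wb→B2 [-]
2: R B4 → L0 hit [-]
3: R B4 → L0 hit [-]
4: W B4 → L0 hit [D]
5: W B0 → L0 miss wb→B4 [D]
6: R B0 → L0 hit [D]
7: R B5 → L1 miss [-]
8: R B0 → L0 hit [D]
9: R B5 → L1 hit [-]
10: W B5 → L1 hit [D]
11: R B5 → L1 hit [D]
12: R B5 → L1 hit [D]
13: R B3 → L1 miss wb→B5 [-]
14: R B3 → L1 hit [-]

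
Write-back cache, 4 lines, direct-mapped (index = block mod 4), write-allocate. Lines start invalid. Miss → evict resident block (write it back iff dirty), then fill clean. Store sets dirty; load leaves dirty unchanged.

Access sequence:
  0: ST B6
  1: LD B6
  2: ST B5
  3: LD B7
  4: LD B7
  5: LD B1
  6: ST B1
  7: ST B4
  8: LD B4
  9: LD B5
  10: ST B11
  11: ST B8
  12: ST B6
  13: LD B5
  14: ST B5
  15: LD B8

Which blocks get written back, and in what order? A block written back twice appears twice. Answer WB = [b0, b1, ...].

WB = [5, 1, 4]

  0 | W B6 → L2 miss [D]
  1 | R B6 → L2 hit [D]
  2 | W B5 → L1 miss [D]
  3 | R B7 → L3 miss [-]
  4 | R B7 → L3 hit [-]
  5 | R B1 → L1 miss wb→B5 [-]
  6 | W B1 → L1 hit [D]
  7 | W B4 → L0 miss [D]
  8 | R B4 → L0 hit [D]
  9 | R B5 → L1 miss wb→B1 [-]
  10 | W B11 → L3 miss [D]
  11 | W B8 → L0 miss wb→B4 [D]
  12 | W B6 → L2 hit [D]
  13 | R B5 → L1 hit [-]
  14 | W B5 → L1 hit [D]
  15 | R B8 → L0 hit [D]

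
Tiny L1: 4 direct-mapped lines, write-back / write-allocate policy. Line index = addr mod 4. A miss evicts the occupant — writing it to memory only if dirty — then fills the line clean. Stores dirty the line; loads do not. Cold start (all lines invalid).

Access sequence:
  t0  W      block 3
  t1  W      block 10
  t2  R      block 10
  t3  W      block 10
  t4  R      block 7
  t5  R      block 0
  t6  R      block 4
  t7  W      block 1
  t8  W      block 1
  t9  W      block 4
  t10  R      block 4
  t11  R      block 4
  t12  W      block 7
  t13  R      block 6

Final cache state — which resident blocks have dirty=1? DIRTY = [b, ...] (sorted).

DIRTY = [1, 4, 7]

0: W B3 -> L3 miss  d=D]
1: W B10 -> L2 miss  d=D]
2: R B10 -> L2 hit  d=D]
3: W B10 -> L2 hit  d=D]
4: R B7 -> L3 miss wb->B3  d=-]
5: R B0 -> L0 miss  d=-]
6: R B4 -> L0 miss  d=-]
7: W B1 -> L1 miss  d=D]
8: W B1 -> L1 hit  d=D]
9: W B4 -> L0 hit  d=D]
10: R B4 -> L0 hit  d=D]
11: R B4 -> L0 hit  d=D]
12: W B7 -> L3 hit  d=D]
13: R B6 -> L2 miss wb->B10  d=-]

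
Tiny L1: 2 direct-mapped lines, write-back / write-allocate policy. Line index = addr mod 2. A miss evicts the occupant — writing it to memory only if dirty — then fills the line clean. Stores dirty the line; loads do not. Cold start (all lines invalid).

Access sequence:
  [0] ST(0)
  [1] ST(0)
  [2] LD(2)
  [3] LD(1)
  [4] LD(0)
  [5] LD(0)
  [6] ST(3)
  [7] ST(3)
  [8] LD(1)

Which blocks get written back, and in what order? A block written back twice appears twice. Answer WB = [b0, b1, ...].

0: W B0 → L0 miss [D]
1: W B0 → L0 hit [D]
2: R B2 → L0 miss wb→B0 [-]
3: R B1 → L1 miss [-]
4: R B0 → L0 miss [-]
5: R B0 → L0 hit [-]
6: W B3 → L1 miss [D]
7: W B3 → L1 hit [D]
8: R B1 → L1 miss wb→B3 [-]

WB = [0, 3]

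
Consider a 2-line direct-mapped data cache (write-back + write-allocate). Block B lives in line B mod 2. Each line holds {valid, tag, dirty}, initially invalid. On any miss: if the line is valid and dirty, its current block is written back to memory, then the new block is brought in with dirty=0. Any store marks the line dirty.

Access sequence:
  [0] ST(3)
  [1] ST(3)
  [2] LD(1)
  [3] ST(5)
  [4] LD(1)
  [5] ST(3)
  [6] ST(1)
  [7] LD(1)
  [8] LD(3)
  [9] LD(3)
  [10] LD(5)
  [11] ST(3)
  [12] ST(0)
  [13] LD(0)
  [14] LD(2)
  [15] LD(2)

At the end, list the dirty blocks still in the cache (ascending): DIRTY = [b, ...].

0: W B3 → L1 miss [D]
1: W B3 → L1 hit [D]
2: R B1 → L1 miss wb→B3 [-]
3: W B5 → L1 miss [D]
4: R B1 → L1 miss wb→B5 [-]
5: W B3 → L1 miss [D]
6: W B1 → L1 miss wb→B3 [D]
7: R B1 → L1 hit [D]
8: R B3 → L1 miss wb→B1 [-]
9: R B3 → L1 hit [-]
10: R B5 → L1 miss [-]
11: W B3 → L1 miss [D]
12: W B0 → L0 miss [D]
13: R B0 → L0 hit [D]
14: R B2 → L0 miss wb→B0 [-]
15: R B2 → L0 hit [-]

DIRTY = [3]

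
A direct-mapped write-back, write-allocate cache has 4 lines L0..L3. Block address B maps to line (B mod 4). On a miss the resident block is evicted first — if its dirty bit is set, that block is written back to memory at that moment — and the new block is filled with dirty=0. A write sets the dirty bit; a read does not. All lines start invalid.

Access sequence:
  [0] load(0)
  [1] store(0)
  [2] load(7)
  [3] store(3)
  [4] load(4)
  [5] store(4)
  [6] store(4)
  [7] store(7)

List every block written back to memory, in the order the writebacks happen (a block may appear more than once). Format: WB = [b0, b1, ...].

WB = [0, 3]

0: R B0 -> L0 miss  d=-]
1: W B0 -> L0 hit  d=D]
2: R B7 -> L3 miss  d=-]
3: W B3 -> L3 miss  d=D]
4: R B4 -> L0 miss wb->B0  d=-]
5: W B4 -> L0 hit  d=D]
6: W B4 -> L0 hit  d=D]
7: W B7 -> L3 miss wb->B3  d=D]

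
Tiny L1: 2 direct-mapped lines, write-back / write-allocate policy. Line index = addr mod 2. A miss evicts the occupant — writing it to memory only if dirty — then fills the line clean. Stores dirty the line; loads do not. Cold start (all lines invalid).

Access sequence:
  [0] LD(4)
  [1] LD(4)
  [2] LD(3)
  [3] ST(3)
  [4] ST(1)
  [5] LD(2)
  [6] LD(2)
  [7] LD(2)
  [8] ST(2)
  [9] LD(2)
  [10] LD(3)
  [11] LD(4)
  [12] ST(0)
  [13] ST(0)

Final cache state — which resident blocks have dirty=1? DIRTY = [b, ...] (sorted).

DIRTY = [0]

0: R B4 → L0 miss [-]
1: R B4 → L0 hit [-]
2: R B3 → L1 miss [-]
3: W B3 → L1 hit [D]
4: W B1 → L1 miss wb→B3 [D]
5: R B2 → L0 miss [-]
6: R B2 → L0 hit [-]
7: R B2 → L0 hit [-]
8: W B2 → L0 hit [D]
9: R B2 → L0 hit [D]
10: R B3 → L1 miss wb→B1 [-]
11: R B4 → L0 miss wb→B2 [-]
12: W B0 → L0 miss [D]
13: W B0 → L0 hit [D]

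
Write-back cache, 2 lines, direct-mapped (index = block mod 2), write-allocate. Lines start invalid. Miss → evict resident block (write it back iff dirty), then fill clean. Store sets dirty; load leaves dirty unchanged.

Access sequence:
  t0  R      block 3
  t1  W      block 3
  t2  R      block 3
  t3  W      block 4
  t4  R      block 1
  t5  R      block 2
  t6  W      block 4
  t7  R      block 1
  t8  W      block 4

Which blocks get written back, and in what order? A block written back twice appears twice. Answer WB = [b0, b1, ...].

0: R B3 → L1 miss [-]
1: W B3 → L1 hit [D]
2: R B3 → L1 hit [D]
3: W B4 → L0 miss [D]
4: R B1 → L1 miss wb→B3 [-]
5: R B2 → L0 miss wb→B4 [-]
6: W B4 → L0 miss [D]
7: R B1 → L1 hit [-]
8: W B4 → L0 hit [D]

WB = [3, 4]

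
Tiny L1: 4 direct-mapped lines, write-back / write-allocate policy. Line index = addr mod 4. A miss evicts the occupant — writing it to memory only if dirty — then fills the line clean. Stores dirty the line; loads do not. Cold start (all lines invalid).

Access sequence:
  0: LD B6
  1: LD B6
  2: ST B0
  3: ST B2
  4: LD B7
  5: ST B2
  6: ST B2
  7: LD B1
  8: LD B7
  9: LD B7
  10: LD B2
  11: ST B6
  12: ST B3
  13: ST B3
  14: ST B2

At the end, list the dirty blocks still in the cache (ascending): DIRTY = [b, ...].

DIRTY = [0, 2, 3]

  0 | R B6 → L2 miss [-]
  1 | R B6 → L2 hit [-]
  2 | W B0 → L0 miss [D]
  3 | W B2 → L2 miss [D]
  4 | R B7 → L3 miss [-]
  5 | W B2 → L2 hit [D]
  6 | W B2 → L2 hit [D]
  7 | R B1 → L1 miss [-]
  8 | R B7 → L3 hit [-]
  9 | R B7 → L3 hit [-]
  10 | R B2 → L2 hit [D]
  11 | W B6 → L2 miss wb→B2 [D]
  12 | W B3 → L3 miss [D]
  13 | W B3 → L3 hit [D]
  14 | W B2 → L2 miss wb→B6 [D]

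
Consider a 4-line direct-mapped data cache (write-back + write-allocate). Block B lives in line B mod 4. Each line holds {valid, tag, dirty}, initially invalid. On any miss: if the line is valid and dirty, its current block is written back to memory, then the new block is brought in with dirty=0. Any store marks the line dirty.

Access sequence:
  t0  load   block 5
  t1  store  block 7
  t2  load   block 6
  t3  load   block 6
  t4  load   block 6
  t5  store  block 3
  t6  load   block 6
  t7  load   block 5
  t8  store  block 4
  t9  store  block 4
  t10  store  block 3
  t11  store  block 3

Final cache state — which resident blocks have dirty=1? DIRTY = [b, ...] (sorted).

0: R B5 -> L1 miss  d=-]
1: W B7 -> L3 miss  d=D]
2: R B6 -> L2 miss  d=-]
3: R B6 -> L2 hit  d=-]
4: R B6 -> L2 hit  d=-]
5: W B3 -> L3 miss wb->B7  d=D]
6: R B6 -> L2 hit  d=-]
7: R B5 -> L1 hit  d=-]
8: W B4 -> L0 miss  d=D]
9: W B4 -> L0 hit  d=D]
10: W B3 -> L3 hit  d=D]
11: W B3 -> L3 hit  d=D]

DIRTY = [3, 4]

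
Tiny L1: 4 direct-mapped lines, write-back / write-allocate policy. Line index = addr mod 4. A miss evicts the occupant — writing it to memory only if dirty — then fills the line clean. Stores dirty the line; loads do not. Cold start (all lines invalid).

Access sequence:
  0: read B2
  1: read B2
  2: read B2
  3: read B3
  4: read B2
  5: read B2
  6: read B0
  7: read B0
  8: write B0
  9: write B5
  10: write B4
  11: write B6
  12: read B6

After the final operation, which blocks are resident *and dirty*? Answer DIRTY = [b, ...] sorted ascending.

DIRTY = [4, 5, 6]

0: R B2 -> L2 miss  d=-]
1: R B2 -> L2 hit  d=-]
2: R B2 -> L2 hit  d=-]
3: R B3 -> L3 miss  d=-]
4: R B2 -> L2 hit  d=-]
5: R B2 -> L2 hit  d=-]
6: R B0 -> L0 miss  d=-]
7: R B0 -> L0 hit  d=-]
8: W B0 -> L0 hit  d=D]
9: W B5 -> L1 miss  d=D]
10: W B4 -> L0 miss wb->B0  d=D]
11: W B6 -> L2 miss  d=D]
12: R B6 -> L2 hit  d=D]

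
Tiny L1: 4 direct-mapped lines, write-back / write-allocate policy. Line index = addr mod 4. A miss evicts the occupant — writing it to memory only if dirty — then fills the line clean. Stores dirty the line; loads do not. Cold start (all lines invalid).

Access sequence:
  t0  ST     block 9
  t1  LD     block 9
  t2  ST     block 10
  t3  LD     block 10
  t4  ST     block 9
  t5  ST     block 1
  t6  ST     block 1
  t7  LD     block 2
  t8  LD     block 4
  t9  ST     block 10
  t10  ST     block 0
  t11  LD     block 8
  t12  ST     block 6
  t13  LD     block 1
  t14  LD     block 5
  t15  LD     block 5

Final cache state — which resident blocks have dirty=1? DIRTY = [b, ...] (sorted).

DIRTY = [6]

0: W B9 -> L1 miss  d=D]
1: R B9 -> L1 hit  d=D]
2: W B10 -> L2 miss  d=D]
3: R B10 -> L2 hit  d=D]
4: W B9 -> L1 hit  d=D]
5: W B1 -> L1 miss wb->B9  d=D]
6: W B1 -> L1 hit  d=D]
7: R B2 -> L2 miss wb->B10  d=-]
8: R B4 -> L0 miss  d=-]
9: W B10 -> L2 miss  d=D]
10: W B0 -> L0 miss  d=D]
11: R B8 -> L0 miss wb->B0  d=-]
12: W B6 -> L2 miss wb->B10  d=D]
13: R B1 -> L1 hit  d=D]
14: R B5 -> L1 miss wb->B1  d=-]
15: R B5 -> L1 hit  d=-]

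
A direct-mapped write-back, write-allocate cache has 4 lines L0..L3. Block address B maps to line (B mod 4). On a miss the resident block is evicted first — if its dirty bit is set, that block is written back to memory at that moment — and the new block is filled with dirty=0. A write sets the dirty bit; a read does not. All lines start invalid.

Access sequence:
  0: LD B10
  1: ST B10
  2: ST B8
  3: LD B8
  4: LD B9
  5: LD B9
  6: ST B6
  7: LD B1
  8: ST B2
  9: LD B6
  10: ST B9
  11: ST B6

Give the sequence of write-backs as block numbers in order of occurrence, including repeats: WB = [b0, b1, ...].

0: R B10 → L2 miss [-]
1: W B10 → L2 hit [D]
2: W B8 → L0 miss [D]
3: R B8 → L0 hit [D]
4: R B9 → L1 miss [-]
5: R B9 → L1 hit [-]
6: W B6 → L2 miss wb→B10 [D]
7: R B1 → L1 miss [-]
8: W B2 → L2 miss wb→B6 [D]
9: R B6 → L2 miss wb→B2 [-]
10: W B9 → L1 miss [D]
11: W B6 → L2 hit [D]

WB = [10, 6, 2]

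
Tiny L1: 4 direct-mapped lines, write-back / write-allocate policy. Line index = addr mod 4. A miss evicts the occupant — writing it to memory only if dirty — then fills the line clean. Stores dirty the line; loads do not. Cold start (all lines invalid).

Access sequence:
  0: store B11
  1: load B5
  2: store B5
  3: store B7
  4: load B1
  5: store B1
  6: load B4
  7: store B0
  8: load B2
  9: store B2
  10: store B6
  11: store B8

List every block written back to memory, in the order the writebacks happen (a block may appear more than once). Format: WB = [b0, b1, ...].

WB = [11, 5, 2, 0]

0: W B11 → L3 miss [D]
1: R B5 → L1 miss [-]
2: W B5 → L1 hit [D]
3: W B7 → L3 miss wb→B11 [D]
4: R B1 → L1 miss wb→B5 [-]
5: W B1 → L1 hit [D]
6: R B4 → L0 miss [-]
7: W B0 → L0 miss [D]
8: R B2 → L2 miss [-]
9: W B2 → L2 hit [D]
10: W B6 → L2 miss wb→B2 [D]
11: W B8 → L0 miss wb→B0 [D]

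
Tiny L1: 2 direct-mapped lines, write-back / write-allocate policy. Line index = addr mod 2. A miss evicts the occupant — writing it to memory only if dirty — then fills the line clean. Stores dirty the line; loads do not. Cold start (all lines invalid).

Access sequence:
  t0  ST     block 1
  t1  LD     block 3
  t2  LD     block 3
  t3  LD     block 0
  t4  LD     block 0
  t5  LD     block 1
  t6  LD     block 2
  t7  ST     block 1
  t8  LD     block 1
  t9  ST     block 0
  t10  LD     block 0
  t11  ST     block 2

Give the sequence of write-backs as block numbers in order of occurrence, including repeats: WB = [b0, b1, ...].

WB = [1, 0]

  0 | W B1 → L1 miss [D]
  1 | R B3 → L1 miss wb→B1 [-]
  2 | R B3 → L1 hit [-]
  3 | R B0 → L0 miss [-]
  4 | R B0 → L0 hit [-]
  5 | R B1 → L1 miss [-]
  6 | R B2 → L0 miss [-]
  7 | W B1 → L1 hit [D]
  8 | R B1 → L1 hit [D]
  9 | W B0 → L0 miss [D]
  10 | R B0 → L0 hit [D]
  11 | W B2 → L0 miss wb→B0 [D]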